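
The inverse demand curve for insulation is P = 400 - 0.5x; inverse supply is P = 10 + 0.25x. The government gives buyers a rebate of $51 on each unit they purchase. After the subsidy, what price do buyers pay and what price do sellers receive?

Buyers pay $106; sellers receive $157

Pre-subsidy: 400 - 0.5x = 10 + 0.25x gives x* = 520 and P* = 140.
With the rebate, buyers effectively pay Pb = Ps − 51, where Ps is the price sellers receive.
On the curves, Pb = 400 - 0.5x and Ps = 10 + 0.25x; the wedge Ps − Pb = 51 gives 10 + 0.25x − (400 - 0.5x) = 51, so x' = 588.
Then Pb = 400 − 0.5·588 = 106 and Ps = 10 + 0.25·588 = 157.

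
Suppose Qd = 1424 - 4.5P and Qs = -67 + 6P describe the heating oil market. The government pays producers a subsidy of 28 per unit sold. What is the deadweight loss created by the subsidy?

Pre-subsidy: 1424 - 4.5P = -67 + 6P gives P* = 142, Q* = 785.
With the subsidy, sellers receive Ps = Pb + 28 for each unit, where Pb is the price buyers pay.
Supply in terms of Pb becomes Qs = -67 + 6(Pb + 28) = 101 + 6Pb. Setting this equal to demand: 1424 - 4.5Pb = 101 + 6Pb, so Pb = 126.
Sellers receive Ps = 126 + 28 = 154; Q' = 1424 − 4.5·126 = 857.
The subsidy expands output by 857 − 785 = 72 past the efficient level; on those units the gap between marginal cost and willingness to pay runs from 0 up to 28.
DWL = ½ × 28 × 72 = 1008.

Deadweight loss = 1008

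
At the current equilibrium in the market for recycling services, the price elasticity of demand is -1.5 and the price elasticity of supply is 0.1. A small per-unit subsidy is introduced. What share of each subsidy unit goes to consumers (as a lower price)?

For a small subsidy around the equilibrium, the benefit split depends on the relative slopes, which at a point are proportional to the elasticities.
Buyer share = εs/(εs + |εd|) = 0.1/(0.1 + 1.5) = 0.0625; seller share = |εd|/(εs + |εd|) = 0.9375.

Consumer share = 0.0625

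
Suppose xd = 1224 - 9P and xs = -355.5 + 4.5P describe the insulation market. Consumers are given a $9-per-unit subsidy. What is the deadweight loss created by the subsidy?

Pre-subsidy: 1224 - 9P = -355.5 + 4.5P gives P* = 117, x* = 171.
With the rebate, buyers effectively pay Pb = Ps − 9, where Ps is the price sellers receive.
Demand in terms of Ps becomes xd = 1224 − 9(Ps − 9) = 1305 - 9Ps. Setting this equal to supply: 1305 - 9Ps = -355.5 + 4.5Ps, so Ps = 123.
Buyers pay Pb = 123 − 9 = 114; x' = -355.5 + 4.5·123 = 198.
The subsidy expands output by 198 − 171 = 27 past the efficient level; on those units the gap between marginal cost and willingness to pay runs from 0 up to 9.
DWL = ½ × 9 × 27 = 121.5.

Deadweight loss = $121.5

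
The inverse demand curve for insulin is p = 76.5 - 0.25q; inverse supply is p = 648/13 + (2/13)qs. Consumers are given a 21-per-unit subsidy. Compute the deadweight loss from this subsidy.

Deadweight loss = 546

Pre-subsidy: 76.5 - 0.25q = 648/13 + (2/13)q gives q* = 66 and p* = 60.
With the rebate, buyers effectively pay pb = ps − 21, where ps is the price sellers receive.
On the curves, pb = 76.5 - 0.25q and ps = 648/13 + (2/13)q; the wedge ps − pb = 21 gives 648/13 + (2/13)q − (76.5 - 0.25q) = 21, so q' = 118.
Then pb = 76.5 − 0.25·118 = 47 and ps = 648/13 + (2/13)·118 = 68.
The subsidy expands output by 118 − 66 = 52 past the efficient level; on those units the gap between marginal cost and willingness to pay runs from 0 up to 21.
DWL = ½ × 21 × 52 = 546.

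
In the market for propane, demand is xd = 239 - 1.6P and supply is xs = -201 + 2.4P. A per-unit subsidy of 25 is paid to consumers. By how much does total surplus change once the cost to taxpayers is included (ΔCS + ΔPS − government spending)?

Pre-subsidy: 239 - 1.6P = -201 + 2.4P gives P* = 110, x* = 63.
With the rebate, buyers effectively pay Pb = Ps − 25, where Ps is the price sellers receive.
Demand in terms of Ps becomes xd = 239 − 1.6(Ps − 25) = 279 - 1.6Ps. Setting this equal to supply: 279 - 1.6Ps = -201 + 2.4Ps, so Ps = 120.
Buyers pay Pb = 120 − 25 = 95; x' = -201 + 2.4·120 = 87.
ΔCS = ½(63 + 87)(110 − 95) = 1125; ΔPS = ½(63 + 87)(120 − 110) = 750.
Government spending = 25 × 87 = 2175.
Net change = 1125 + 750 − 2175 = -300. The loss equals the DWL triangle ½·25·24.

Net change in total surplus = -300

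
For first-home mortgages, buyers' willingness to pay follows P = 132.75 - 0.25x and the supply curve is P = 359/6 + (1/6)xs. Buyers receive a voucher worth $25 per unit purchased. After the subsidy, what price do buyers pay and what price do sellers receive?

Buyers pay $74; sellers receive $99

Pre-subsidy: 132.75 - 0.25x = 359/6 + (1/6)x gives x* = 175 and P* = 89.
With the rebate, buyers effectively pay Pb = Ps − 25, where Ps is the price sellers receive.
On the curves, Pb = 132.75 - 0.25x and Ps = 359/6 + (1/6)x; the wedge Ps − Pb = 25 gives 359/6 + (1/6)x − (132.75 - 0.25x) = 25, so x' = 235.
Then Pb = 132.75 − 0.25·235 = 74 and Ps = 359/6 + (1/6)·235 = 99.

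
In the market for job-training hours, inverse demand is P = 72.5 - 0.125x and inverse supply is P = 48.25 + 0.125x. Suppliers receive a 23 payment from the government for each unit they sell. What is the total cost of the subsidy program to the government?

Government cost = 4347

Pre-subsidy: 72.5 - 0.125x = 48.25 + 0.125x gives x* = 97 and P* = 60.375.
With the subsidy, sellers receive Ps = Pb + 23 for each unit, where Pb is the price buyers pay.
On the curves, Pb = 72.5 - 0.125x and Ps = 48.25 + 0.125x; the wedge Ps − Pb = 23 gives 48.25 + 0.125x − (72.5 - 0.125x) = 23, so x' = 189.
Then Pb = 72.5 − 0.125·189 = 48.875 and Ps = 48.25 + 0.125·189 = 71.875.
Government outlay = subsidy × quantity = 23 × 189 = 4347.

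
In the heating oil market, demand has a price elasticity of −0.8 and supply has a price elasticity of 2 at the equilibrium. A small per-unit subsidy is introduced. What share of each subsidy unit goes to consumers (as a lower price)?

For a small subsidy around the equilibrium, the benefit split depends on the relative slopes, which at a point are proportional to the elasticities.
Buyer share = εs/(εs + |εd|) = 2/(2 + 0.8) = 5/7; seller share = |εd|/(εs + |εd|) = 2/7.

Consumer share = 5/7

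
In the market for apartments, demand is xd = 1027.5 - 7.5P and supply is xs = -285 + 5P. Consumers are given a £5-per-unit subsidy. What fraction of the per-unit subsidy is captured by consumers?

Consumer share = 0.4

Pre-subsidy: 1027.5 - 7.5P = -285 + 5P gives P* = 105, x* = 240.
With the rebate, buyers effectively pay Pb = Ps − 5, where Ps is the price sellers receive.
Demand in terms of Ps becomes xd = 1027.5 − 7.5(Ps − 5) = 1065 - 7.5Ps. Setting this equal to supply: 1065 - 7.5Ps = -285 + 5Ps, so Ps = 108.
Buyers pay Pb = 108 − 5 = 103; x' = -285 + 5·108 = 255.
Buyers' price falls by P* − Pb = 105 − 103 = 2; sellers' price rises by Ps − P* = 108 − 105 = 3.
So consumers capture 2/5 = 0.4 of each unit of subsidy.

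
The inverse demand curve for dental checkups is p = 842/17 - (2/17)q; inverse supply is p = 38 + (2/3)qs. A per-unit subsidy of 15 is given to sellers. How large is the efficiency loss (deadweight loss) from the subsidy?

Pre-subsidy: 842/17 - (2/17)q = 38 + (2/3)q gives q* = 14.7 and p* = 47.8.
With the subsidy, sellers receive ps = pb + 15 for each unit, where pb is the price buyers pay.
On the curves, pb = 842/17 - (2/17)q and ps = 38 + (2/3)q; the wedge ps − pb = 15 gives 38 + (2/3)q − (842/17 - (2/17)q) = 15, so q' = 33.825.
Then pb = 842/17 − (2/17)·33.825 = 45.55 and ps = 38 + (2/3)·33.825 = 60.55.
The subsidy expands output by 33.825 − 14.7 = 19.125 past the efficient level; on those units the gap between marginal cost and willingness to pay runs from 0 up to 15.
DWL = ½ × 15 × 19.125 = 143.4375.

Deadweight loss = 143.4375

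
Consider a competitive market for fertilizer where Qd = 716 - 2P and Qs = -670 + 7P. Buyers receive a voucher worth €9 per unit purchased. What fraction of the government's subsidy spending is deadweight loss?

DWL / government spending = 7/422

Pre-subsidy: 716 - 2P = -670 + 7P gives P* = 154, Q* = 408.
With the rebate, buyers effectively pay Pb = Ps − 9, where Ps is the price sellers receive.
Demand in terms of Ps becomes Qd = 716 − 2(Ps − 9) = 734 - 2Ps. Setting this equal to supply: 734 - 2Ps = -670 + 7Ps, so Ps = 156.
Buyers pay Pb = 156 − 9 = 147; Q' = -670 + 7·156 = 422.
ΔCS = ½(408 + 422)(154 − 147) = 2905; ΔPS = ½(408 + 422)(156 − 154) = 830.
Government spending = 9 × 422 = 3798.
DWL = ½ × 9 × (422 − 408) = 63; fraction = 63 / 3798 = 7/422.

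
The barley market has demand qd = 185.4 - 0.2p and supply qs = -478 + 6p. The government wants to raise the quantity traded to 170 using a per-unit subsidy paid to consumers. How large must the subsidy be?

At q = 170, invert demand for the buyer price: pb = (185.4 − 170)/0.2 = 77; invert supply for the seller price: ps = (170 − (-478))/6 = 108.
The subsidy must fill the gap: s = ps − pb = 108 − 77 = 31.

Required subsidy s = 31 per unit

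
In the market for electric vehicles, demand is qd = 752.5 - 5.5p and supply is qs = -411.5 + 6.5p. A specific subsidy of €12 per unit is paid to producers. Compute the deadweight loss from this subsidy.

Deadweight loss = €214.5

Pre-subsidy: 752.5 - 5.5p = -411.5 + 6.5p gives p* = 97, q* = 219.
With the subsidy, sellers receive ps = pb + 12 for each unit, where pb is the price buyers pay.
Supply in terms of pb becomes qs = -411.5 + 6.5(pb + 12) = -333.5 + 6.5pb. Setting this equal to demand: 752.5 - 5.5pb = -333.5 + 6.5pb, so pb = 90.5.
Sellers receive ps = 90.5 + 12 = 102.5; q' = 752.5 − 5.5·90.5 = 254.75.
The subsidy expands output by 254.75 − 219 = 35.75 past the efficient level; on those units the gap between marginal cost and willingness to pay runs from 0 up to 12.
DWL = ½ × 12 × 35.75 = 214.5.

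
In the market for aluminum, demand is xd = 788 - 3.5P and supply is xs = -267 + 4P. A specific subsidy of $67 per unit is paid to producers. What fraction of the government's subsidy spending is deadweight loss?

DWL / government spending = 938/6311

Pre-subsidy: 788 - 3.5P = -267 + 4P gives P* = 422/3, x* = 887/3.
With the subsidy, sellers receive Ps = Pb + 67 for each unit, where Pb is the price buyers pay.
Supply in terms of Pb becomes xs = -267 + 4(Pb + 67) = 1 + 4Pb. Setting this equal to demand: 788 - 3.5Pb = 1 + 4Pb, so Pb = 1574/15.
Sellers receive Ps = 1574/15 + 67 = 2579/15; x' = 788 − 3.5·(1574/15) = 6311/15.
ΔCS = ½(887/3 + 6311/15)(422/3 − 1574/15) = 12799.68; ΔPS = ½(887/3 + 6311/15)(2579/15 − 422/3) = 11199.72.
Government spending = 67 × 6311/15 = 422837/15.
DWL = ½ × 67 × (6311/15 − 887/3) = 62846/15; fraction = (62846/15) / (422837/15) = 938/6311.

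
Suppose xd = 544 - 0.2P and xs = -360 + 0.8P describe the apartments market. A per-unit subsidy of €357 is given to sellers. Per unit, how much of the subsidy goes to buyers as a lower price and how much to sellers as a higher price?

Pre-subsidy: 544 - 0.2P = -360 + 0.8P gives P* = 904, x* = 363.2.
With the subsidy, sellers receive Ps = Pb + 357 for each unit, where Pb is the price buyers pay.
Supply in terms of Pb becomes xs = -360 + 0.8(Pb + 357) = -74.4 + 0.8Pb. Setting this equal to demand: 544 - 0.2Pb = -74.4 + 0.8Pb, so Pb = 618.4.
Sellers receive Ps = 618.4 + 357 = 975.4; x' = 544 − 0.2·618.4 = 420.32.
Buyers' price falls by P* − Pb = 904 − 618.4 = 285.6; sellers' price rises by Ps − P* = 975.4 − 904 = 71.4.

Buyers gain €285.6 per unit; sellers gain €71.4 per unit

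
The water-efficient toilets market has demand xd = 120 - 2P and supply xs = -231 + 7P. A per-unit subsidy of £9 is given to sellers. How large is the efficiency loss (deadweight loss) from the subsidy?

Pre-subsidy: 120 - 2P = -231 + 7P gives P* = 39, x* = 42.
With the subsidy, sellers receive Ps = Pb + 9 for each unit, where Pb is the price buyers pay.
Supply in terms of Pb becomes xs = -231 + 7(Pb + 9) = -168 + 7Pb. Setting this equal to demand: 120 - 2Pb = -168 + 7Pb, so Pb = 32.
Sellers receive Ps = 32 + 9 = 41; x' = 120 − 2·32 = 56.
The subsidy expands output by 56 − 42 = 14 past the efficient level; on those units the gap between marginal cost and willingness to pay runs from 0 up to 9.
DWL = ½ × 9 × 14 = 63.

Deadweight loss = £63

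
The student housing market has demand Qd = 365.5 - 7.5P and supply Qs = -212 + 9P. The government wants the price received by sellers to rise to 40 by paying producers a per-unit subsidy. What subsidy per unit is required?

At a seller price of 40, quantity supplied is -212 + 9·40 = 148.
Buyers absorb 148 only when they pay Pb with 365.5 − 7.5·Pb = 148, i.e. Pb = 29.
s = Ps − Pb = 40 − 29 = 11.

Required subsidy s = 11 per unit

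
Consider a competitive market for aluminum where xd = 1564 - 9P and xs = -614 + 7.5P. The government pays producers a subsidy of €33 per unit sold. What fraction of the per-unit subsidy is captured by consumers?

Consumer share = 5/11

Pre-subsidy: 1564 - 9P = -614 + 7.5P gives P* = 132, x* = 376.
With the subsidy, sellers receive Ps = Pb + 33 for each unit, where Pb is the price buyers pay.
Supply in terms of Pb becomes xs = -614 + 7.5(Pb + 33) = -366.5 + 7.5Pb. Setting this equal to demand: 1564 - 9Pb = -366.5 + 7.5Pb, so Pb = 117.
Sellers receive Ps = 117 + 33 = 150; x' = 1564 − 9·117 = 511.
Buyers' price falls by P* − Pb = 132 − 117 = 15; sellers' price rises by Ps − P* = 150 − 132 = 18.
So consumers capture 15/33 = 5/11 of each unit of subsidy.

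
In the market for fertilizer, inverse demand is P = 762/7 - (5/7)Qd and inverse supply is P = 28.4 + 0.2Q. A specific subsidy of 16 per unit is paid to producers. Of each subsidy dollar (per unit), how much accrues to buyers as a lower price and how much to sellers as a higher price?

Pre-subsidy: 762/7 - (5/7)Q = 28.4 + 0.2Q gives Q* = 88 and P* = 46.
With the subsidy, sellers receive Ps = Pb + 16 for each unit, where Pb is the price buyers pay.
On the curves, Pb = 762/7 - (5/7)Q and Ps = 28.4 + 0.2Q; the wedge Ps − Pb = 16 gives 28.4 + 0.2Q − (762/7 - (5/7)Q) = 16, so Q' = 105.5.
Then Pb = 762/7 − (5/7)·105.5 = 33.5 and Ps = 28.4 + 0.2·105.5 = 49.5.
Buyers' price falls by P* − Pb = 46 − 33.5 = 12.5; sellers' price rises by Ps − P* = 49.5 − 46 = 3.5.

Buyers gain 12.5 per unit; sellers gain 3.5 per unit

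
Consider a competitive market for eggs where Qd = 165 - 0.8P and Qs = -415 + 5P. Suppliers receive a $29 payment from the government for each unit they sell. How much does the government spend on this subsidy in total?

Pre-subsidy: 165 - 0.8P = -415 + 5P gives P* = 100, Q* = 85.
With the subsidy, sellers receive Ps = Pb + 29 for each unit, where Pb is the price buyers pay.
Supply in terms of Pb becomes Qs = -415 + 5(Pb + 29) = -270 + 5Pb. Setting this equal to demand: 165 - 0.8Pb = -270 + 5Pb, so Pb = 75.
Sellers receive Ps = 75 + 29 = 104; Q' = 165 − 0.8·75 = 105.
Government outlay = subsidy × quantity = 29 × 105 = 3045.

Government cost = $3045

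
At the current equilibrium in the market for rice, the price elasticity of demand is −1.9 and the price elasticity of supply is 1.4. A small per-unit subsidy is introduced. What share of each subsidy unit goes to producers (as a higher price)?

Producer share = 19/33

For a small subsidy around the equilibrium, the benefit split depends on the relative slopes, which at a point are proportional to the elasticities.
Buyer share = εs/(εs + |εd|) = 1.4/(1.4 + 1.9) = 14/33; seller share = |εd|/(εs + |εd|) = 19/33.
So producers capture 19/33 of the subsidy.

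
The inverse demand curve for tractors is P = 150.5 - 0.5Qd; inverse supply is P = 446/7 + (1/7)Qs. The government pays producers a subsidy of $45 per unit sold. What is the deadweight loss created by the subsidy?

Pre-subsidy: 150.5 - 0.5Q = 446/7 + (1/7)Q gives Q* = 135 and P* = 83.
With the subsidy, sellers receive Ps = Pb + 45 for each unit, where Pb is the price buyers pay.
On the curves, Pb = 150.5 - 0.5Q and Ps = 446/7 + (1/7)Q; the wedge Ps − Pb = 45 gives 446/7 + (1/7)Q − (150.5 - 0.5Q) = 45, so Q' = 205.
Then Pb = 150.5 − 0.5·205 = 48 and Ps = 446/7 + (1/7)·205 = 93.
The subsidy expands output by 205 − 135 = 70 past the efficient level; on those units the gap between marginal cost and willingness to pay runs from 0 up to 45.
DWL = ½ × 45 × 70 = 1575.

Deadweight loss = $1575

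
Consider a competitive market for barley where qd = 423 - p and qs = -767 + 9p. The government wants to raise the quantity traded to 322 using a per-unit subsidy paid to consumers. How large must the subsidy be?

At q = 322, invert demand for the buyer price: pb = (423 − 322)/1 = 101; invert supply for the seller price: ps = (322 − (-767))/9 = 121.
The subsidy must fill the gap: s = ps − pb = 121 − 101 = 20.

Required subsidy s = 20 per unit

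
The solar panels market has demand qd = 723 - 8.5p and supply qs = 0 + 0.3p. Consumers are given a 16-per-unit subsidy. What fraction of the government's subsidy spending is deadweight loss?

Pre-subsidy: 723 - 8.5p = 0 + 0.3p gives p* = 3615/44, q* = 2169/88.
With the rebate, buyers effectively pay pb = ps − 16, where ps is the price sellers receive.
Demand in terms of ps becomes qd = 723 − 8.5(ps − 16) = 859 - 8.5ps. Setting this equal to supply: 859 - 8.5ps = 0 + 0.3ps, so ps = 4295/44.
Buyers pay pb = 4295/44 − 16 = 3591/44; q' = 0 + 0.3·(4295/44) = 2577/88.
ΔCS = ½(2169/88 + 2577/88)(3615/44 − 3591/44) = 7119/484; ΔPS = ½(2169/88 + 2577/88)(4295/44 − 3615/44) = 201705/484.
Government spending = 16 × 2577/88 = 5154/11.
DWL = ½ × 16 × (2577/88 − 2169/88) = 408/11; fraction = (408/11) / (5154/11) = 68/859.

DWL / government spending = 68/859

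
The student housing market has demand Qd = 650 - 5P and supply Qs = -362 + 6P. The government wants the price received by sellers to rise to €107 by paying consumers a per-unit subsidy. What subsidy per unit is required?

At a seller price of 107, quantity supplied is -362 + 6·107 = 280.
Buyers absorb 280 only when they pay Pb with 650 − 5·Pb = 280, i.e. Pb = 74.
s = Ps − Pb = 107 − 74 = 33.

Required subsidy s = €33 per unit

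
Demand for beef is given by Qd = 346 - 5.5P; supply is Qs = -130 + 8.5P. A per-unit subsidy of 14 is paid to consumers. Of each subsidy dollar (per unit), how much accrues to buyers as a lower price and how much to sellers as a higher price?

Pre-subsidy: 346 - 5.5P = -130 + 8.5P gives P* = 34, Q* = 159.
With the rebate, buyers effectively pay Pb = Ps − 14, where Ps is the price sellers receive.
Demand in terms of Ps becomes Qd = 346 − 5.5(Ps − 14) = 423 - 5.5Ps. Setting this equal to supply: 423 - 5.5Ps = -130 + 8.5Ps, so Ps = 39.5.
Buyers pay Pb = 39.5 − 14 = 25.5; Q' = -130 + 8.5·39.5 = 205.75.
Buyers' price falls by P* − Pb = 34 − 25.5 = 8.5; sellers' price rises by Ps − P* = 39.5 − 34 = 5.5.

Buyers gain 8.5 per unit; sellers gain 5.5 per unit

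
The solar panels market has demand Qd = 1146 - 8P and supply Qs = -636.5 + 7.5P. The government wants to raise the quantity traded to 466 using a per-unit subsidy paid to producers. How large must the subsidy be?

Required subsidy s = 62 per unit

At Q = 466, invert demand for the buyer price: Pb = (1146 − 466)/8 = 85; invert supply for the seller price: Ps = (466 − (-636.5))/7.5 = 147.
The subsidy must fill the gap: s = Ps − Pb = 147 − 85 = 62.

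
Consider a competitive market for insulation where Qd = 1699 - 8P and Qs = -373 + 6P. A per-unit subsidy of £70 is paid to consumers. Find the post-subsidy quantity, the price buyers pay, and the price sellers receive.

Q' = 755; buyers pay £118; sellers receive £188

Pre-subsidy: 1699 - 8P = -373 + 6P gives P* = 148, Q* = 515.
With the rebate, buyers effectively pay Pb = Ps − 70, where Ps is the price sellers receive.
Demand in terms of Ps becomes Qd = 1699 − 8(Ps − 70) = 2259 - 8Ps. Setting this equal to supply: 2259 - 8Ps = -373 + 6Ps, so Ps = 188.
Buyers pay Pb = 188 − 70 = 118; Q' = -373 + 6·188 = 755.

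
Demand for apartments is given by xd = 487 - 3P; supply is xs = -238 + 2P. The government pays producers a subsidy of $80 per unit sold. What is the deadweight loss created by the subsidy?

Deadweight loss = $3840

Pre-subsidy: 487 - 3P = -238 + 2P gives P* = 145, x* = 52.
With the subsidy, sellers receive Ps = Pb + 80 for each unit, where Pb is the price buyers pay.
Supply in terms of Pb becomes xs = -238 + 2(Pb + 80) = -78 + 2Pb. Setting this equal to demand: 487 - 3Pb = -78 + 2Pb, so Pb = 113.
Sellers receive Ps = 113 + 80 = 193; x' = 487 − 3·113 = 148.
The subsidy expands output by 148 − 52 = 96 past the efficient level; on those units the gap between marginal cost and willingness to pay runs from 0 up to 80.
DWL = ½ × 80 × 96 = 3840.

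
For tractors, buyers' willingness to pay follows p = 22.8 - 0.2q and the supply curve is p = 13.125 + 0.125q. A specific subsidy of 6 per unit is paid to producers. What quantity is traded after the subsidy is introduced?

Pre-subsidy: 22.8 - 0.2q = 13.125 + 0.125q gives q* = 387/13 and p* = 219/13.
With the subsidy, sellers receive ps = pb + 6 for each unit, where pb is the price buyers pay.
On the curves, pb = 22.8 - 0.2q and ps = 13.125 + 0.125q; the wedge ps − pb = 6 gives 13.125 + 0.125q − (22.8 - 0.2q) = 6, so q' = 627/13.
Then pb = 22.8 − 0.2·(627/13) = 171/13 and ps = 13.125 + 0.125·(627/13) = 249/13.

q' = 627/13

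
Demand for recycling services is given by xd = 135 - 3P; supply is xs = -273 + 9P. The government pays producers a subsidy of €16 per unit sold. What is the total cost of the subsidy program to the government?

Government cost = €1104

Pre-subsidy: 135 - 3P = -273 + 9P gives P* = 34, x* = 33.
With the subsidy, sellers receive Ps = Pb + 16 for each unit, where Pb is the price buyers pay.
Supply in terms of Pb becomes xs = -273 + 9(Pb + 16) = -129 + 9Pb. Setting this equal to demand: 135 - 3Pb = -129 + 9Pb, so Pb = 22.
Sellers receive Ps = 22 + 16 = 38; x' = 135 − 3·22 = 69.
Government outlay = subsidy × quantity = 16 × 69 = 1104.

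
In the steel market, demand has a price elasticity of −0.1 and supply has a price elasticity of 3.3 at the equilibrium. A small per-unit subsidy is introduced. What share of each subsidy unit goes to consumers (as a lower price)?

Consumer share = 33/34

For a small subsidy around the equilibrium, the benefit split depends on the relative slopes, which at a point are proportional to the elasticities.
Buyer share = εs/(εs + |εd|) = 3.3/(3.3 + 0.1) = 33/34; seller share = |εd|/(εs + |εd|) = 1/34.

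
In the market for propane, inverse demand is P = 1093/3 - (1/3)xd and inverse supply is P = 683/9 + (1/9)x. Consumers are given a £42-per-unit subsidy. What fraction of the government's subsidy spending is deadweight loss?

DWL / government spending = 189/2974

Pre-subsidy: 1093/3 - (1/3)x = 683/9 + (1/9)x gives x* = 649 and P* = 148.
With the rebate, buyers effectively pay Pb = Ps − 42, where Ps is the price sellers receive.
On the curves, Pb = 1093/3 - (1/3)x and Ps = 683/9 + (1/9)x; the wedge Ps − Pb = 42 gives 683/9 + (1/9)x − (1093/3 - (1/3)x) = 42, so x' = 743.5.
Then Pb = 1093/3 − (1/3)·743.5 = 116.5 and Ps = 683/9 + (1/9)·743.5 = 158.5.
ΔCS = ½(649 + 743.5)(148 − 116.5) = 21931.875; ΔPS = ½(649 + 743.5)(158.5 − 148) = 7310.625.
Government spending = 42 × 743.5 = 31227.
DWL = ½ × 42 × (743.5 − 649) = 1984.5; fraction = 1984.5 / 31227 = 189/2974.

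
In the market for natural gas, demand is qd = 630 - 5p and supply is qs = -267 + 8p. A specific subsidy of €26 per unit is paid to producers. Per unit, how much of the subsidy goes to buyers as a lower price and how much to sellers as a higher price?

Buyers gain €16 per unit; sellers gain €10 per unit

Pre-subsidy: 630 - 5p = -267 + 8p gives p* = 69, q* = 285.
With the subsidy, sellers receive ps = pb + 26 for each unit, where pb is the price buyers pay.
Supply in terms of pb becomes qs = -267 + 8(pb + 26) = -59 + 8pb. Setting this equal to demand: 630 - 5pb = -59 + 8pb, so pb = 53.
Sellers receive ps = 53 + 26 = 79; q' = 630 − 5·53 = 365.
Buyers' price falls by p* − pb = 69 − 53 = 16; sellers' price rises by ps − p* = 79 − 69 = 10.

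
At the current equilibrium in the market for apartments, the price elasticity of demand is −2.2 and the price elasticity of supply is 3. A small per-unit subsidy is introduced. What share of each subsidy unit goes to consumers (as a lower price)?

Consumer share = 15/26

For a small subsidy around the equilibrium, the benefit split depends on the relative slopes, which at a point are proportional to the elasticities.
Buyer share = εs/(εs + |εd|) = 3/(3 + 2.2) = 15/26; seller share = |εd|/(εs + |εd|) = 11/26.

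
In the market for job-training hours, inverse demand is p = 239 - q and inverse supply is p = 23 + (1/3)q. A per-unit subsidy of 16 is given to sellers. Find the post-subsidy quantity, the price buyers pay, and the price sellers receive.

Pre-subsidy: 239 - q = 23 + (1/3)q gives q* = 162 and p* = 77.
With the subsidy, sellers receive ps = pb + 16 for each unit, where pb is the price buyers pay.
On the curves, pb = 239 - q and ps = 23 + (1/3)q; the wedge ps − pb = 16 gives 23 + (1/3)q − (239 - q) = 16, so q' = 174.
Then pb = 239 − 1·174 = 65 and ps = 23 + (1/3)·174 = 81.

q' = 174; buyers pay 65; sellers receive 81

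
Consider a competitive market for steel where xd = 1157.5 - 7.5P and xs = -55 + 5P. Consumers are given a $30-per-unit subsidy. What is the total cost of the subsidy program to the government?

Pre-subsidy: 1157.5 - 7.5P = -55 + 5P gives P* = 97, x* = 430.
With the rebate, buyers effectively pay Pb = Ps − 30, where Ps is the price sellers receive.
Demand in terms of Ps becomes xd = 1157.5 − 7.5(Ps − 30) = 1382.5 - 7.5Ps. Setting this equal to supply: 1382.5 - 7.5Ps = -55 + 5Ps, so Ps = 115.
Buyers pay Pb = 115 − 30 = 85; x' = -55 + 5·115 = 520.
Government outlay = subsidy × quantity = 30 × 520 = 15600.

Government cost = $15600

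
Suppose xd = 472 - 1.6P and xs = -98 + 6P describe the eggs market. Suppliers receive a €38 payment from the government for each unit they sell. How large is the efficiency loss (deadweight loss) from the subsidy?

Pre-subsidy: 472 - 1.6P = -98 + 6P gives P* = 75, x* = 352.
With the subsidy, sellers receive Ps = Pb + 38 for each unit, where Pb is the price buyers pay.
Supply in terms of Pb becomes xs = -98 + 6(Pb + 38) = 130 + 6Pb. Setting this equal to demand: 472 - 1.6Pb = 130 + 6Pb, so Pb = 45.
Sellers receive Ps = 45 + 38 = 83; x' = 472 − 1.6·45 = 400.
The subsidy expands output by 400 − 352 = 48 past the efficient level; on those units the gap between marginal cost and willingness to pay runs from 0 up to 38.
DWL = ½ × 38 × 48 = 912.

Deadweight loss = €912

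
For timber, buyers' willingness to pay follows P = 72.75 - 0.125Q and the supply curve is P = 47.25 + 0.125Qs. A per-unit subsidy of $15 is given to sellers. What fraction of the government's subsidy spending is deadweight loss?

Pre-subsidy: 72.75 - 0.125Q = 47.25 + 0.125Q gives Q* = 102 and P* = 60.
With the subsidy, sellers receive Ps = Pb + 15 for each unit, where Pb is the price buyers pay.
On the curves, Pb = 72.75 - 0.125Q and Ps = 47.25 + 0.125Q; the wedge Ps − Pb = 15 gives 47.25 + 0.125Q − (72.75 - 0.125Q) = 15, so Q' = 162.
Then Pb = 72.75 − 0.125·162 = 52.5 and Ps = 47.25 + 0.125·162 = 67.5.
ΔCS = ½(102 + 162)(60 − 52.5) = 990; ΔPS = ½(102 + 162)(67.5 − 60) = 990.
Government spending = 15 × 162 = 2430.
DWL = ½ × 15 × (162 − 102) = 450; fraction = 450 / 2430 = 5/27.

DWL / government spending = 5/27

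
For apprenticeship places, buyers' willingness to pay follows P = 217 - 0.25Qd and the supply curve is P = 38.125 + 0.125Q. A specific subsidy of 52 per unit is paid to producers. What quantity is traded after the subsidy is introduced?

Pre-subsidy: 217 - 0.25Q = 38.125 + 0.125Q gives Q* = 477 and P* = 97.75.
With the subsidy, sellers receive Ps = Pb + 52 for each unit, where Pb is the price buyers pay.
On the curves, Pb = 217 - 0.25Q and Ps = 38.125 + 0.125Q; the wedge Ps − Pb = 52 gives 38.125 + 0.125Q − (217 - 0.25Q) = 52, so Q' = 1847/3.
Then Pb = 217 − 0.25·(1847/3) = 757/12 and Ps = 38.125 + 0.125·(1847/3) = 1381/12.

Q' = 1847/3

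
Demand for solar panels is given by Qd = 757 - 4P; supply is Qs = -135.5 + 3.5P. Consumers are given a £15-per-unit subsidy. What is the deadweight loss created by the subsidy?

Pre-subsidy: 757 - 4P = -135.5 + 3.5P gives P* = 119, Q* = 281.
With the rebate, buyers effectively pay Pb = Ps − 15, where Ps is the price sellers receive.
Demand in terms of Ps becomes Qd = 757 − 4(Ps − 15) = 817 - 4Ps. Setting this equal to supply: 817 - 4Ps = -135.5 + 3.5Ps, so Ps = 127.
Buyers pay Pb = 127 − 15 = 112; Q' = -135.5 + 3.5·127 = 309.
The subsidy expands output by 309 − 281 = 28 past the efficient level; on those units the gap between marginal cost and willingness to pay runs from 0 up to 15.
DWL = ½ × 15 × 28 = 210.

Deadweight loss = £210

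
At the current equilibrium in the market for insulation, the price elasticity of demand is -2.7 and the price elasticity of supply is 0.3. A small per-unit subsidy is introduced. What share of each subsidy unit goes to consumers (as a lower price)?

Consumer share = 0.1

For a small subsidy around the equilibrium, the benefit split depends on the relative slopes, which at a point are proportional to the elasticities.
Buyer share = εs/(εs + |εd|) = 0.3/(0.3 + 2.7) = 0.1; seller share = |εd|/(εs + |εd|) = 0.9.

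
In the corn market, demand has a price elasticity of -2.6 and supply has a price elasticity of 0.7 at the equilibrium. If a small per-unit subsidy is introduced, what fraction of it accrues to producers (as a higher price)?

For a small subsidy around the equilibrium, the benefit split depends on the relative slopes, which at a point are proportional to the elasticities.
Buyer share = εs/(εs + |εd|) = 0.7/(0.7 + 2.6) = 7/33; seller share = |εd|/(εs + |εd|) = 26/33.
So producers capture 26/33 of the subsidy.

Producer share = 26/33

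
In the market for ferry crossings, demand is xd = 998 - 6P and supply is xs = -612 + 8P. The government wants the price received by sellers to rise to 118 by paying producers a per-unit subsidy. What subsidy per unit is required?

Required subsidy s = 7 per unit

At a seller price of 118, quantity supplied is -612 + 8·118 = 332.
Buyers absorb 332 only when they pay Pb with 998 − 6·Pb = 332, i.e. Pb = 111.
s = Ps − Pb = 118 − 111 = 7.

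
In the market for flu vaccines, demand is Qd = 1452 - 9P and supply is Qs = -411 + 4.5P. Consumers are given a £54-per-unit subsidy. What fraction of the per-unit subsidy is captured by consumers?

Consumer share = 1/3

Pre-subsidy: 1452 - 9P = -411 + 4.5P gives P* = 138, Q* = 210.
With the rebate, buyers effectively pay Pb = Ps − 54, where Ps is the price sellers receive.
Demand in terms of Ps becomes Qd = 1452 − 9(Ps − 54) = 1938 - 9Ps. Setting this equal to supply: 1938 - 9Ps = -411 + 4.5Ps, so Ps = 174.
Buyers pay Pb = 174 − 54 = 120; Q' = -411 + 4.5·174 = 372.
Buyers' price falls by P* − Pb = 138 − 120 = 18; sellers' price rises by Ps − P* = 174 − 138 = 36.
So consumers capture 18/54 = 1/3 of each unit of subsidy.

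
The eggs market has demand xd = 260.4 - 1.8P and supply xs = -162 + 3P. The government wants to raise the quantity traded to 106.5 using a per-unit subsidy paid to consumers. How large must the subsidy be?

At x = 106.5, invert demand for the buyer price: Pb = (260.4 − 106.5)/1.8 = 85.5; invert supply for the seller price: Ps = (106.5 − (-162))/3 = 89.5.
The subsidy must fill the gap: s = Ps − Pb = 89.5 − 85.5 = 4.

Required subsidy s = 4 per unit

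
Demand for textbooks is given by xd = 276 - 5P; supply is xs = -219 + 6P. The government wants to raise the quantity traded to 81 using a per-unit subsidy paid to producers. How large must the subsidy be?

Required subsidy s = 11 per unit

At x = 81, invert demand for the buyer price: Pb = (276 − 81)/5 = 39; invert supply for the seller price: Ps = (81 − (-219))/6 = 50.
The subsidy must fill the gap: s = Ps − Pb = 50 − 39 = 11.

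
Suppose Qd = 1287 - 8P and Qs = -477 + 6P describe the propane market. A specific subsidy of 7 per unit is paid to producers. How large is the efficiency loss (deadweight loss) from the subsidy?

Deadweight loss = 84

Pre-subsidy: 1287 - 8P = -477 + 6P gives P* = 126, Q* = 279.
With the subsidy, sellers receive Ps = Pb + 7 for each unit, where Pb is the price buyers pay.
Supply in terms of Pb becomes Qs = -477 + 6(Pb + 7) = -435 + 6Pb. Setting this equal to demand: 1287 - 8Pb = -435 + 6Pb, so Pb = 123.
Sellers receive Ps = 123 + 7 = 130; Q' = 1287 − 8·123 = 303.
The subsidy expands output by 303 − 279 = 24 past the efficient level; on those units the gap between marginal cost and willingness to pay runs from 0 up to 7.
DWL = ½ × 7 × 24 = 84.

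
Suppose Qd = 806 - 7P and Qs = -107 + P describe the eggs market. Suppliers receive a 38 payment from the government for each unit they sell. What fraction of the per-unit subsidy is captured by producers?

Producer share = 0.875

Pre-subsidy: 806 - 7P = -107 + P gives P* = 114.125, Q* = 7.125.
With the subsidy, sellers receive Ps = Pb + 38 for each unit, where Pb is the price buyers pay.
Supply in terms of Pb becomes Qs = -107 + 1(Pb + 38) = -69 + Pb. Setting this equal to demand: 806 - 7Pb = -69 + Pb, so Pb = 109.375.
Sellers receive Ps = 109.375 + 38 = 147.375; Q' = 806 − 7·109.375 = 40.375.
Buyers' price falls by P* − Pb = 114.125 − 109.375 = 4.75; sellers' price rises by Ps − P* = 147.375 − 114.125 = 33.25.
So producers capture 33.25/38 = 0.875 of each unit of subsidy.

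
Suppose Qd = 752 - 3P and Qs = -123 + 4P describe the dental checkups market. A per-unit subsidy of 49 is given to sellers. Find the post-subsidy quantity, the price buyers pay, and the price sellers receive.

Q' = 461; buyers pay 97; sellers receive 146

Pre-subsidy: 752 - 3P = -123 + 4P gives P* = 125, Q* = 377.
With the subsidy, sellers receive Ps = Pb + 49 for each unit, where Pb is the price buyers pay.
Supply in terms of Pb becomes Qs = -123 + 4(Pb + 49) = 73 + 4Pb. Setting this equal to demand: 752 - 3Pb = 73 + 4Pb, so Pb = 97.
Sellers receive Ps = 97 + 49 = 146; Q' = 752 − 3·97 = 461.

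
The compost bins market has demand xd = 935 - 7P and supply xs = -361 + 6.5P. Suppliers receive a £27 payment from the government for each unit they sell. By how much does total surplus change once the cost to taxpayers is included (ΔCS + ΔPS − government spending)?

Pre-subsidy: 935 - 7P = -361 + 6.5P gives P* = 96, x* = 263.
With the subsidy, sellers receive Ps = Pb + 27 for each unit, where Pb is the price buyers pay.
Supply in terms of Pb becomes xs = -361 + 6.5(Pb + 27) = -185.5 + 6.5Pb. Setting this equal to demand: 935 - 7Pb = -185.5 + 6.5Pb, so Pb = 83.
Sellers receive Ps = 83 + 27 = 110; x' = 935 − 7·83 = 354.
ΔCS = ½(263 + 354)(96 − 83) = 4010.5; ΔPS = ½(263 + 354)(110 − 96) = 4319.
Government spending = 27 × 354 = 9558.
Net change = 4010.5 + 4319 − 9558 = -1228.5. The loss equals the DWL triangle ½·27·91.

Net change in total surplus = -£1228.5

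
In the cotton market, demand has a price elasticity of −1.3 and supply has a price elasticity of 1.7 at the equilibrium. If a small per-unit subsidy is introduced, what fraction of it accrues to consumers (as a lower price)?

For a small subsidy around the equilibrium, the benefit split depends on the relative slopes, which at a point are proportional to the elasticities.
Buyer share = εs/(εs + |εd|) = 1.7/(1.7 + 1.3) = 17/30; seller share = |εd|/(εs + |εd|) = 13/30.

Consumer share = 17/30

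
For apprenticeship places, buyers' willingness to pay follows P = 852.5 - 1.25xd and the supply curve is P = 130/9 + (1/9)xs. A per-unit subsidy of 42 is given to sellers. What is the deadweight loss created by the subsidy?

Deadweight loss = 648

Pre-subsidy: 852.5 - 1.25x = 130/9 + (1/9)x gives x* = 4310/7 and P* = 580/7.
With the subsidy, sellers receive Ps = Pb + 42 for each unit, where Pb is the price buyers pay.
On the curves, Pb = 852.5 - 1.25x and Ps = 130/9 + (1/9)x; the wedge Ps − Pb = 42 gives 130/9 + (1/9)x − (852.5 - 1.25x) = 42, so x' = 4526/7.
Then Pb = 852.5 − 1.25·(4526/7) = 310/7 and Ps = 130/9 + (1/9)·(4526/7) = 604/7.
The subsidy expands output by 4526/7 − 4310/7 = 216/7 past the efficient level; on those units the gap between marginal cost and willingness to pay runs from 0 up to 42.
DWL = ½ × 42 × 216/7 = 648.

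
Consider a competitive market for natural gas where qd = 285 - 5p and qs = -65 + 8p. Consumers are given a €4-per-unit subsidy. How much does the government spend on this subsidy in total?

Government cost = 8460/13

Pre-subsidy: 285 - 5p = -65 + 8p gives p* = 350/13, q* = 1955/13.
With the rebate, buyers effectively pay pb = ps − 4, where ps is the price sellers receive.
Demand in terms of ps becomes qd = 285 − 5(ps − 4) = 305 - 5ps. Setting this equal to supply: 305 - 5ps = -65 + 8ps, so ps = 370/13.
Buyers pay pb = 370/13 − 4 = 318/13; q' = -65 + 8·(370/13) = 2115/13.
Government outlay = subsidy × quantity = 4 × 2115/13 = 8460/13.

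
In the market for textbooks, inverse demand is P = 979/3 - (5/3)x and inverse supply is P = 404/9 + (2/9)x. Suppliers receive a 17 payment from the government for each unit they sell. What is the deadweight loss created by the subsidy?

Deadweight loss = 76.5

Pre-subsidy: 979/3 - (5/3)x = 404/9 + (2/9)x gives x* = 149 and P* = 78.
With the subsidy, sellers receive Ps = Pb + 17 for each unit, where Pb is the price buyers pay.
On the curves, Pb = 979/3 - (5/3)x and Ps = 404/9 + (2/9)x; the wedge Ps − Pb = 17 gives 404/9 + (2/9)x − (979/3 - (5/3)x) = 17, so x' = 158.
Then Pb = 979/3 − (5/3)·158 = 63 and Ps = 404/9 + (2/9)·158 = 80.
The subsidy expands output by 158 − 149 = 9 past the efficient level; on those units the gap between marginal cost and willingness to pay runs from 0 up to 17.
DWL = ½ × 17 × 9 = 76.5.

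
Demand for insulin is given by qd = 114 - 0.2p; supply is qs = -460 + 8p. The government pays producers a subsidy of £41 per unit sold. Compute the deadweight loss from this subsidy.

Deadweight loss = £164

Pre-subsidy: 114 - 0.2p = -460 + 8p gives p* = 70, q* = 100.
With the subsidy, sellers receive ps = pb + 41 for each unit, where pb is the price buyers pay.
Supply in terms of pb becomes qs = -460 + 8(pb + 41) = -132 + 8pb. Setting this equal to demand: 114 - 0.2pb = -132 + 8pb, so pb = 30.
Sellers receive ps = 30 + 41 = 71; q' = 114 − 0.2·30 = 108.
The subsidy expands output by 108 − 100 = 8 past the efficient level; on those units the gap between marginal cost and willingness to pay runs from 0 up to 41.
DWL = ½ × 41 × 8 = 164.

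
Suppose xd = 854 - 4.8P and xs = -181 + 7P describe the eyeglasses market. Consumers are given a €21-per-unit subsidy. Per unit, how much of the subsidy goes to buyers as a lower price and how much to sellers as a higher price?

Buyers gain 735/59 per unit; sellers gain 504/59 per unit

Pre-subsidy: 854 - 4.8P = -181 + 7P gives P* = 5175/59, x* = 25546/59.
With the rebate, buyers effectively pay Pb = Ps − 21, where Ps is the price sellers receive.
Demand in terms of Ps becomes xd = 854 − 4.8(Ps − 21) = 954.8 - 4.8Ps. Setting this equal to supply: 954.8 - 4.8Ps = -181 + 7Ps, so Ps = 5679/59.
Buyers pay Pb = 5679/59 − 21 = 4440/59; x' = -181 + 7·(5679/59) = 29074/59.
Buyers' price falls by P* − Pb = 5175/59 − 4440/59 = 735/59; sellers' price rises by Ps − P* = 5679/59 − 5175/59 = 504/59.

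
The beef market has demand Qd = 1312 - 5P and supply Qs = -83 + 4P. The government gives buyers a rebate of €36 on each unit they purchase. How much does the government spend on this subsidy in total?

Government cost = €22212

Pre-subsidy: 1312 - 5P = -83 + 4P gives P* = 155, Q* = 537.
With the rebate, buyers effectively pay Pb = Ps − 36, where Ps is the price sellers receive.
Demand in terms of Ps becomes Qd = 1312 − 5(Ps − 36) = 1492 - 5Ps. Setting this equal to supply: 1492 - 5Ps = -83 + 4Ps, so Ps = 175.
Buyers pay Pb = 175 − 36 = 139; Q' = -83 + 4·175 = 617.
Government outlay = subsidy × quantity = 36 × 617 = 22212.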